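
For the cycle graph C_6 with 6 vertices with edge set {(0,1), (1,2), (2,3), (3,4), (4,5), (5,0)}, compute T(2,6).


T(C_6; x,y) = x + x^2 + ... + x^(5) + y.
T(2,6) = 2^1 + 2^2 + 2^3 + 2^4 + 2^5 + 6
= 2 + 4 + 8 + 16 + 32 + 6
= 68.

68


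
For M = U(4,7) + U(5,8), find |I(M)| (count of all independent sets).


For a direct sum, |I(M1+M2)| = |I(M1)| * |I(M2)|.
|I(U(4,7))| = sum C(7,k) for k=0..4 = 99.
|I(U(5,8))| = sum C(8,k) for k=0..5 = 219.
Total = 99 * 219 = 21681.

21681


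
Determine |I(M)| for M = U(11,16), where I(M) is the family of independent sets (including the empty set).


Independent sets of U(11,16) are all subsets of size <= 11.
Count = C(16,0) + C(16,1) + C(16,2) + C(16,3) + C(16,4) + C(16,5) + C(16,6) + C(16,7) + C(16,8) + C(16,9) + C(16,10) + C(16,11)
     = 1 + 16 + 120 + 560 + 1820 + 4368 + 8008 + 11440 + 12870 + 11440 + 8008 + 4368
     = 63019.

63019


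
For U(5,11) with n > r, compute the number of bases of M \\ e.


Deleting e from U(5,11) gives U(5,10) since n > r.
Bases of U(5,10) = C(10,5) = 252.

252


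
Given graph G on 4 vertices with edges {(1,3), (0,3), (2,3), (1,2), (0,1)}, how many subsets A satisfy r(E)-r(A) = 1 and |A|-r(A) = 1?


R(x,y) = sum over A in 2^E of x^(r(E)-r(A)) * y^(|A|-r(A)).
G has 4 vertices, 5 edges. r(E) = 3.
Enumerate all 2^5 = 32 subsets.
Count subsets with r(E)-r(A)=1 and |A|-r(A)=1: 2.

2


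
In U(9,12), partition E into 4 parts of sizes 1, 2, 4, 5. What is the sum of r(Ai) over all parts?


r(Ai) = min(|Ai|, 9) for each part.
Sum = min(1,9) + min(2,9) + min(4,9) + min(5,9)
    = 1 + 2 + 4 + 5
    = 12.

12


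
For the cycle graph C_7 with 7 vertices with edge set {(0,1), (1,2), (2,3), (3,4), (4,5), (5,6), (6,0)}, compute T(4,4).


T(C_7; x,y) = x + x^2 + ... + x^(6) + y.
T(4,4) = 4^1 + 4^2 + 4^3 + 4^4 + 4^5 + 4^6 + 4
= 4 + 16 + 64 + 256 + 1024 + 4096 + 4
= 5464.

5464


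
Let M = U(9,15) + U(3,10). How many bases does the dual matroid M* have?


(M1+M2)* = M1* + M2*.
M1* = U(6,15), bases: C(15,6) = 5005.
M2* = U(7,10), bases: C(10,7) = 120.
|B(M*)| = 5005 * 120 = 600600.

600600


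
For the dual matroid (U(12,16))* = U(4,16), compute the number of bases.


The dual of U(r,n) is U(n-r, n) = U(4,16).
Bases of U(4,16) are all (4)-element subsets.
|B(M*)| = C(16,4) = 16! / (4! * 12!) = 1820.

1820


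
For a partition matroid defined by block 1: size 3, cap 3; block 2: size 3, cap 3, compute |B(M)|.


A basis picks exactly ci elements from block i.
Number of bases = product of C(|Si|, ci).
= C(3,3) * C(3,3)
= 1 * 1
= 1.

1


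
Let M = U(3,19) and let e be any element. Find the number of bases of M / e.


Contracting e from U(3,19) gives U(2,18).
Bases of U(2,18) = C(18,2) = 18! / (2! * 16!) = 153.

153


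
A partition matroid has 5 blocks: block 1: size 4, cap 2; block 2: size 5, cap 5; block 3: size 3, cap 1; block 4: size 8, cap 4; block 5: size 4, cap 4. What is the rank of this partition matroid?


Rank of a partition matroid = sum of min(|Si|, ci) for each block.
= min(4,2) + min(5,5) + min(3,1) + min(8,4) + min(4,4)
= 2 + 5 + 1 + 4 + 4
= 16.

16


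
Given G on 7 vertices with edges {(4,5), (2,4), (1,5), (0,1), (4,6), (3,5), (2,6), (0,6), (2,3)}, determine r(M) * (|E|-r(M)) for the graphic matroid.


r(M) = |V| - c = 7 - 1 = 6.
nullity = |E| - r(M) = 9 - 6 = 3.
Product = 6 * 3 = 18.

18


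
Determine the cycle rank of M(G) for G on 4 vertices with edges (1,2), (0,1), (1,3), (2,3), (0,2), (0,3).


Cycle rank (nullity) = |E| - r(M) = |E| - (|V| - c).
|E| = 6, |V| = 4, c = 1.
Nullity = 6 - (4 - 1) = 6 - 3 = 3.

3


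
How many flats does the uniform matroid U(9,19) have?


Flats of U(9,19): every subset of size < 9 is a flat, plus E itself.
Count = C(19,0) + C(19,1) + C(19,2) + C(19,3) + C(19,4) + C(19,5) + C(19,6) + C(19,7) + C(19,8) + 1
     = 1 + 19 + 171 + 969 + 3876 + 11628 + 27132 + 50388 + 75582 + 1
     = 169767.

169767


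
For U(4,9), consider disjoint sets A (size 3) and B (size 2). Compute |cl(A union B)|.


|A union B| = 3 + 2 = 5 (disjoint).
In U(4,9), cl(S) = S if |S| < 4, else cl(S) = E.
Since 5 >= 4, cl(A union B) = E.
|cl(A union B)| = 9.

9


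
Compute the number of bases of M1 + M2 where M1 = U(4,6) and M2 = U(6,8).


Bases of a direct sum M1 + M2: |B| = |B(M1)| * |B(M2)|.
|B(U(4,6))| = C(6,4) = 15.
|B(U(6,8))| = C(8,6) = 28.
Total bases = 15 * 28 = 420.

420


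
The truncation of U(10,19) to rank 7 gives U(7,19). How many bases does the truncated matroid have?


Truncating U(10,19) to rank 7 gives U(7,19).
Bases of U(7,19) are all 7-element subsets of 19 elements.
Number of bases = (19 choose 7) = 50388.

50388


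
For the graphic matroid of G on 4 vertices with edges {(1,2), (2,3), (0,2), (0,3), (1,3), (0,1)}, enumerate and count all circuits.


A circuit in a graphic matroid = edge set of a simple cycle.
G has 4 vertices and 6 edges.
Enumerating all minimal edge subsets forming cycles...
Total circuits found: 7.

7


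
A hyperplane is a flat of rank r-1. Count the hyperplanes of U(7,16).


Hyperplanes of U(7,16) are flats of rank 6.
In a uniform matroid, these are exactly the (6)-element subsets.
Count = C(16,6) = 8008.

8008


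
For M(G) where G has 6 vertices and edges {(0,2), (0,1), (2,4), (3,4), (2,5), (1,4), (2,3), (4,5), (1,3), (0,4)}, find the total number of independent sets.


An independent set in a graphic matroid is an acyclic edge subset.
G has 6 vertices and 10 edges.
Enumerate all 2^10 = 1024 subsets, checking for acyclicity.
Total independent sets = 450.

450


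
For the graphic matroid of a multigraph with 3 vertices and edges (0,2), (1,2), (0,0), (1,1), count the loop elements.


In a graphic matroid, a loop is a self-loop edge (u,u) with rank 0.
Examining all 4 edges for self-loops...
Self-loops found: (0,0), (1,1)
Number of loops = 2.

2


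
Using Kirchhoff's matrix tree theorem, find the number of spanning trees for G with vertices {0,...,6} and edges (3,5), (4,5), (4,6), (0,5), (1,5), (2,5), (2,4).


By Kirchhoff's matrix tree theorem, the number of spanning trees equals
the determinant of any cofactor of the Laplacian matrix L.
G has 7 vertices and 7 edges.
Computing the (6 x 6) cofactor determinant gives 3.

3


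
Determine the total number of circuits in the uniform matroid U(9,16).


In U(9,16), circuits are the (10)-element subsets.
Any set of 10 elements is dependent, and removing any one element gives
an independent set of size 9, so it is a minimal dependent set.
Number of circuits = C(16,10) = 8008.

8008


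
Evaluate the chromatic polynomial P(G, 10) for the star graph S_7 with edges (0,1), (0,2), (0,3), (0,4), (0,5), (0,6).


P(tree, k) = k * (k-1)^(6) for any tree on 7 vertices.
P(10) = 10 * 9^6 = 10 * 531441 = 5314410.

5314410


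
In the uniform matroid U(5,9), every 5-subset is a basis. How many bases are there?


Bases of U(5,9) are all 5-element subsets of the 9-element ground set.
Number of bases = C(9,5).
C(9,5) = 9! / (5! * 4!) = 126.

126


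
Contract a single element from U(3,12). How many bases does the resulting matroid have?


Contracting e from U(3,12) gives U(2,11).
Bases of U(2,11) = (11 choose 2) = 55.

55


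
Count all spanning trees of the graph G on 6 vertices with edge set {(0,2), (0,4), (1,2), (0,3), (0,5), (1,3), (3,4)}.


By Kirchhoff's matrix tree theorem, the number of spanning trees equals
the determinant of any cofactor of the Laplacian matrix L.
G has 6 vertices and 7 edges.
Computing the (5 x 5) cofactor determinant gives 11.

11


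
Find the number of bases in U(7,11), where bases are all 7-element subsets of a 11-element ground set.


Bases of U(7,11) are all 7-element subsets of the 11-element ground set.
Number of bases = C(11,7).
(11 choose 7) = 330.

330


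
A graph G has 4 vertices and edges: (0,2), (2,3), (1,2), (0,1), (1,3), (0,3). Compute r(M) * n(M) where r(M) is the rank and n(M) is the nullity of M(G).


r(M) = |V| - c = 4 - 1 = 3.
nullity = |E| - r(M) = 6 - 3 = 3.
Product = 3 * 3 = 9.

9


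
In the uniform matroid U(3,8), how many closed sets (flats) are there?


Flats of U(3,8): every subset of size < 3 is a flat, plus E itself.
Count = (8 choose 0) + (8 choose 1) + (8 choose 2) + 1
     = 1 + 8 + 28 + 1
     = 38.

38


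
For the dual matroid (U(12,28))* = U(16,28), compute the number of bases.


The dual of U(r,n) is U(n-r, n) = U(16,28).
Bases of U(16,28) are all (16)-element subsets.
|B(M*)| = C(28,16) = 30421755.

30421755


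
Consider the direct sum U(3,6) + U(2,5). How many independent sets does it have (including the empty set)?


For a direct sum, |I(M1+M2)| = |I(M1)| * |I(M2)|.
|I(U(3,6))| = sum C(6,k) for k=0..3 = 42.
|I(U(2,5))| = sum C(5,k) for k=0..2 = 16.
Total = 42 * 16 = 672.

672


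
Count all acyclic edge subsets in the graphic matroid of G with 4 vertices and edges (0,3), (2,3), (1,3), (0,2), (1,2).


An independent set in a graphic matroid is an acyclic edge subset.
G has 4 vertices and 5 edges.
Enumerate all 2^5 = 32 subsets, checking for acyclicity.
Total independent sets = 24.

24


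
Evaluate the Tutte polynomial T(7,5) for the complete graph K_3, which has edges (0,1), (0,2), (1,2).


T(K_3; x,y) = x^2 + x + y.
T(7,5) = 49 + 7 + 5 = 61.

61


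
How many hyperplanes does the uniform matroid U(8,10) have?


Hyperplanes of U(8,10) are flats of rank 7.
In a uniform matroid, these are exactly the (7)-element subsets.
Count = C(10,7) = 120.

120


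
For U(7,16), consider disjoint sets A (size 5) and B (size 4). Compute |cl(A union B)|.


|A union B| = 5 + 4 = 9 (disjoint).
In U(7,16), cl(S) = S if |S| < 7, else cl(S) = E.
Since 9 >= 7, cl(A union B) = E.
|cl(A union B)| = 16.

16


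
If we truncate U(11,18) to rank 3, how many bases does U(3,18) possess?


Truncating U(11,18) to rank 3 gives U(3,18).
Bases of U(3,18) are all 3-element subsets of 18 elements.
Number of bases = C(18,3) = 18! / (3! * 15!) = 816.

816


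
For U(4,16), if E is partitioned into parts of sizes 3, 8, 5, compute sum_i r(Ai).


r(Ai) = min(|Ai|, 4) for each part.
Sum = min(3,4) + min(8,4) + min(5,4)
    = 3 + 4 + 4
    = 11.

11


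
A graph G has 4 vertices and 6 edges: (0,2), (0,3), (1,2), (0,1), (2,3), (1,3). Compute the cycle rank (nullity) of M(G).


Cycle rank (nullity) = |E| - r(M) = |E| - (|V| - c).
|E| = 6, |V| = 4, c = 1.
Nullity = 6 - (4 - 1) = 6 - 3 = 3.

3


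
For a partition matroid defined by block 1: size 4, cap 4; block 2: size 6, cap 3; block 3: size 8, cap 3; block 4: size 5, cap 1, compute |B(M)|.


A basis picks exactly ci elements from block i.
Number of bases = product of C(|Si|, ci).
= C(4,4) * C(6,3) * C(8,3) * C(5,1)
= 1 * 20 * 56 * 5
= 5600.

5600


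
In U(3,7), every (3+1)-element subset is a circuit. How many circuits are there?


In U(3,7), circuits are the (4)-element subsets.
Any set of 4 elements is dependent, and removing any one element gives
an independent set of size 3, so it is a minimal dependent set.
Number of circuits = C(7,4) = (7 * 6 * 5 * 4) / (1 * 2 * 3 * 4) = 35.

35


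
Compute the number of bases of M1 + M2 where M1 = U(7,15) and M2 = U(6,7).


Bases of a direct sum M1 + M2: |B| = |B(M1)| * |B(M2)|.
|B(U(7,15))| = C(15,7) = 6435.
|B(U(6,7))| = C(7,6) = 7.
Total bases = 6435 * 7 = 45045.

45045


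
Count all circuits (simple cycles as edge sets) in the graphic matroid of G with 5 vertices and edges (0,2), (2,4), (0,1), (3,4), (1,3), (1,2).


A circuit in a graphic matroid = edge set of a simple cycle.
G has 5 vertices and 6 edges.
Enumerating all minimal edge subsets forming cycles...
Total circuits found: 3.

3


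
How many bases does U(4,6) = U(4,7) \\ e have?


Deleting e from U(4,7) gives U(4,6) since n > r.
Bases of U(4,6) = (6 choose 4) = 15.

15


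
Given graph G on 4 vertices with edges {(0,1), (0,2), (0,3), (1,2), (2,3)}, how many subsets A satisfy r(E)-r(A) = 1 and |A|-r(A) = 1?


R(x,y) = sum over A in 2^E of x^(r(E)-r(A)) * y^(|A|-r(A)).
G has 4 vertices, 5 edges. r(E) = 3.
Enumerate all 2^5 = 32 subsets.
Count subsets with r(E)-r(A)=1 and |A|-r(A)=1: 2.

2


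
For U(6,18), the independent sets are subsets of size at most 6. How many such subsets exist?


Independent sets of U(6,18) are all subsets of size <= 6.
Count = (18 choose 0) + (18 choose 1) + (18 choose 2) + (18 choose 3) + (18 choose 4) + (18 choose 5) + (18 choose 6)
     = 1 + 18 + 153 + 816 + 3060 + 8568 + 18564
     = 31180.

31180


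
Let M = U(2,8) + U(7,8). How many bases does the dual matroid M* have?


(M1+M2)* = M1* + M2*.
M1* = U(6,8), bases: C(8,6) = 28.
M2* = U(1,8), bases: C(8,1) = 8.
|B(M*)| = 28 * 8 = 224.

224


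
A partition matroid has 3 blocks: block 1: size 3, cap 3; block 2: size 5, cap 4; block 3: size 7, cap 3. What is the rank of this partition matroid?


Rank of a partition matroid = sum of min(|Si|, ci) for each block.
= min(3,3) + min(5,4) + min(7,3)
= 3 + 4 + 3
= 10.

10


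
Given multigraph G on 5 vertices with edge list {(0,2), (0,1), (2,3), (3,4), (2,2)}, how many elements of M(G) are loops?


In a graphic matroid, a loop is a self-loop edge (u,u) with rank 0.
Examining all 5 edges for self-loops...
Self-loops found: (2,2)
Number of loops = 1.

1


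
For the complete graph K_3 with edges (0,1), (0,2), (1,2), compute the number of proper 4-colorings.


P(K_3, k) = k(k-1)(k-2)...(k-2).
P(4) = (4) * (3) * (2) = 24.

24


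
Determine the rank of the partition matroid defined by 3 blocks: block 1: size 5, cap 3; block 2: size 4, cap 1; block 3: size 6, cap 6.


Rank of a partition matroid = sum of min(|Si|, ci) for each block.
= min(5,3) + min(4,1) + min(6,6)
= 3 + 1 + 6
= 10.

10


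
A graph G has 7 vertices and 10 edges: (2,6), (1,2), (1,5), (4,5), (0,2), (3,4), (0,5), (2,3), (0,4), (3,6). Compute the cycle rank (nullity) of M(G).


Cycle rank (nullity) = |E| - r(M) = |E| - (|V| - c).
|E| = 10, |V| = 7, c = 1.
Nullity = 10 - (7 - 1) = 10 - 6 = 4.

4


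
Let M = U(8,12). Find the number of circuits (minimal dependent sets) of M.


In U(8,12), circuits are the (9)-element subsets.
Any set of 9 elements is dependent, and removing any one element gives
an independent set of size 8, so it is a minimal dependent set.
Number of circuits = C(12,9) = 12! / (9! * 3!) = 220.

220


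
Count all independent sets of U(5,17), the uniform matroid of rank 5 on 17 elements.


Independent sets of U(5,17) are all subsets of size <= 5.
Count = (17 choose 0) + (17 choose 1) + (17 choose 2) + (17 choose 3) + (17 choose 4) + (17 choose 5)
     = 1 + 17 + 136 + 680 + 2380 + 6188
     = 9402.

9402


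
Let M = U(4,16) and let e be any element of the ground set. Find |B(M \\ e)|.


Deleting e from U(4,16) gives U(4,15) since n > r.
Bases of U(4,15) = C(15,4) = 15! / (4! * 11!) = 1365.

1365


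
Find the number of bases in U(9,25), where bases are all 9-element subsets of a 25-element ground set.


Bases of U(9,25) are all 9-element subsets of the 25-element ground set.
Number of bases = C(25,9).
C(25,9) = 2042975.

2042975


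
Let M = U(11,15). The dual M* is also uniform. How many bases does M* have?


The dual of U(r,n) is U(n-r, n) = U(4,15).
Bases of U(4,15) are all (4)-element subsets.
|B(M*)| = C(15,4) = (15 * 14 * 13 * 12) / (1 * 2 * 3 * 4) = 1365.

1365


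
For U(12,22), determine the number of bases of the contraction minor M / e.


Contracting e from U(12,22) gives U(11,21).
Bases of U(11,21) = C(21,11) = 21! / (11! * 10!) = 352716.

352716


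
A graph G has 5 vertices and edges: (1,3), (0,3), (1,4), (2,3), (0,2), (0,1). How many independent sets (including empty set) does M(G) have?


An independent set in a graphic matroid is an acyclic edge subset.
G has 5 vertices and 6 edges.
Enumerate all 2^6 = 64 subsets, checking for acyclicity.
Total independent sets = 48.

48


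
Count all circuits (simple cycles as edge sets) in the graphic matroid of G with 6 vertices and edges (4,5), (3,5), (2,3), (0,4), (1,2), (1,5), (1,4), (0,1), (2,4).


A circuit in a graphic matroid = edge set of a simple cycle.
G has 6 vertices and 9 edges.
Enumerating all minimal edge subsets forming cycles...
Total circuits found: 12.

12


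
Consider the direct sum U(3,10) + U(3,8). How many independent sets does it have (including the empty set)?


For a direct sum, |I(M1+M2)| = |I(M1)| * |I(M2)|.
|I(U(3,10))| = sum C(10,k) for k=0..3 = 176.
|I(U(3,8))| = sum C(8,k) for k=0..3 = 93.
Total = 176 * 93 = 16368.

16368


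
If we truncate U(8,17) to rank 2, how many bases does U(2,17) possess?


Truncating U(8,17) to rank 2 gives U(2,17).
Bases of U(2,17) are all 2-element subsets of 17 elements.
Number of bases = C(17,2) = 17! / (2! * 15!) = 136.

136


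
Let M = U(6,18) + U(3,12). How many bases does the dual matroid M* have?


(M1+M2)* = M1* + M2*.
M1* = U(12,18), bases: C(18,12) = 18564.
M2* = U(9,12), bases: C(12,9) = 220.
|B(M*)| = 18564 * 220 = 4084080.

4084080


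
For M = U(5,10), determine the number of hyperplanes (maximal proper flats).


Hyperplanes of U(5,10) are flats of rank 4.
In a uniform matroid, these are exactly the (4)-element subsets.
Count = C(10,4) = 10! / (4! * 6!) = 210.

210


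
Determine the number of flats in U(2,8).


Flats of U(2,8): every subset of size < 2 is a flat, plus E itself.
Count = C(8,0) + C(8,1) + 1
     = 1 + 8 + 1
     = 10.

10


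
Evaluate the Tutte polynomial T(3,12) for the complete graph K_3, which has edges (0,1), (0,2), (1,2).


T(K_3; x,y) = x^2 + x + y.
T(3,12) = 9 + 3 + 12 = 24.

24


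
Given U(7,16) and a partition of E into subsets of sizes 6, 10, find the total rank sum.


r(Ai) = min(|Ai|, 7) for each part.
Sum = min(6,7) + min(10,7)
    = 6 + 7
    = 13.

13


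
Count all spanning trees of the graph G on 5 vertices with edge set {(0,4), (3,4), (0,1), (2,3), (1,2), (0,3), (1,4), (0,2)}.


By Kirchhoff's matrix tree theorem, the number of spanning trees equals
the determinant of any cofactor of the Laplacian matrix L.
G has 5 vertices and 8 edges.
Computing the (4 x 4) cofactor determinant gives 45.

45


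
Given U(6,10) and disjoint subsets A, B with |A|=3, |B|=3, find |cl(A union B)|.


|A union B| = 3 + 3 = 6 (disjoint).
In U(6,10), cl(S) = S if |S| < 6, else cl(S) = E.
Since 6 >= 6, cl(A union B) = E.
|cl(A union B)| = 10.

10


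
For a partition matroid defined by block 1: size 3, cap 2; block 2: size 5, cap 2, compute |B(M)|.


A basis picks exactly ci elements from block i.
Number of bases = product of C(|Si|, ci).
= C(3,2) * C(5,2)
= 3 * 10
= 30.

30


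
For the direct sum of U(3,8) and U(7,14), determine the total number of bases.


Bases of a direct sum M1 + M2: |B| = |B(M1)| * |B(M2)|.
|B(U(3,8))| = C(8,3) = 56.
|B(U(7,14))| = C(14,7) = 3432.
Total bases = 56 * 3432 = 192192.

192192


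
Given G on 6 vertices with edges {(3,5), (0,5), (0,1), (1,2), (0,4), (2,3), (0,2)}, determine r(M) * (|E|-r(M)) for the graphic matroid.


r(M) = |V| - c = 6 - 1 = 5.
nullity = |E| - r(M) = 7 - 5 = 2.
Product = 5 * 2 = 10.

10


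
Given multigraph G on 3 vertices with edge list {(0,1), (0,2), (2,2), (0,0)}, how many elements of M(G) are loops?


In a graphic matroid, a loop is a self-loop edge (u,u) with rank 0.
Examining all 4 edges for self-loops...
Self-loops found: (2,2), (0,0)
Number of loops = 2.

2


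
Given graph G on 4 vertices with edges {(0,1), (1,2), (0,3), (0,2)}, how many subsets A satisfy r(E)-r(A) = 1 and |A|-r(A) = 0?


R(x,y) = sum over A in 2^E of x^(r(E)-r(A)) * y^(|A|-r(A)).
G has 4 vertices, 4 edges. r(E) = 3.
Enumerate all 2^4 = 16 subsets.
Count subsets with r(E)-r(A)=1 and |A|-r(A)=0: 6.

6


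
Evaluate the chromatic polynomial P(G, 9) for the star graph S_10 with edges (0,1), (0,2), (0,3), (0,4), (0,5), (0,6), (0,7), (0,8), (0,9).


P(tree, k) = k * (k-1)^(9) for any tree on 10 vertices.
P(9) = 9 * 8^9 = 9 * 134217728 = 1207959552.

1207959552


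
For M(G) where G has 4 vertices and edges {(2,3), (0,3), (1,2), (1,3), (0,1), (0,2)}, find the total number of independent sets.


An independent set in a graphic matroid is an acyclic edge subset.
G has 4 vertices and 6 edges.
Enumerate all 2^6 = 64 subsets, checking for acyclicity.
Total independent sets = 38.

38


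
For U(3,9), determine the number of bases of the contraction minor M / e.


Contracting e from U(3,9) gives U(2,8).
Bases of U(2,8) = (8 choose 2) = 28.

28


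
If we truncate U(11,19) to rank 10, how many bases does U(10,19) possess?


Truncating U(11,19) to rank 10 gives U(10,19).
Bases of U(10,19) are all 10-element subsets of 19 elements.
Number of bases = C(19,10) = 92378.

92378


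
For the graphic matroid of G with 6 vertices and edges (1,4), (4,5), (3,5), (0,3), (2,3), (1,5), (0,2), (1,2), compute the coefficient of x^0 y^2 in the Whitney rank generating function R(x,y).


R(x,y) = sum over A in 2^E of x^(r(E)-r(A)) * y^(|A|-r(A)).
G has 6 vertices, 8 edges. r(E) = 5.
Enumerate all 2^8 = 256 subsets.
Count subsets with r(E)-r(A)=0 and |A|-r(A)=2: 8.

8


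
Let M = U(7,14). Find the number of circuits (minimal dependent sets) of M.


In U(7,14), circuits are the (8)-element subsets.
Any set of 8 elements is dependent, and removing any one element gives
an independent set of size 7, so it is a minimal dependent set.
Number of circuits = C(14,8) = 3003.

3003


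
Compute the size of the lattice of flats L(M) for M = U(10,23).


Flats of U(10,23): every subset of size < 10 is a flat, plus E itself.
Count = C(23,0) + C(23,1) + C(23,2) + C(23,3) + C(23,4) + C(23,5) + C(23,6) + C(23,7) + C(23,8) + C(23,9) + 1
     = 1 + 23 + 253 + 1771 + 8855 + 33649 + 100947 + 245157 + 490314 + 817190 + 1
     = 1698161.

1698161


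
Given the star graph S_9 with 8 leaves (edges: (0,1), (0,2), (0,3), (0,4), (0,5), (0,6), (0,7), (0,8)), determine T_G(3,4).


A star on 9 vertices is a tree with 8 edges.
T(x,y) = x^(8) for any tree.
T(3,4) = 3^8 = 6561.

6561


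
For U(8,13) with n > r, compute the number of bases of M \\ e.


Deleting e from U(8,13) gives U(8,12) since n > r.
Bases of U(8,12) = (12 choose 8) = 495.

495


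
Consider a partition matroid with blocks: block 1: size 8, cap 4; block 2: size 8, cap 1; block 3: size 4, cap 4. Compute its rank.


Rank of a partition matroid = sum of min(|Si|, ci) for each block.
= min(8,4) + min(8,1) + min(4,4)
= 4 + 1 + 4
= 9.

9


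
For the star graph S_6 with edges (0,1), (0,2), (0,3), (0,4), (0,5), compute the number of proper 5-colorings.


P(tree, k) = k * (k-1)^(5) for any tree on 6 vertices.
P(5) = 5 * 4^5 = 5 * 1024 = 5120.

5120


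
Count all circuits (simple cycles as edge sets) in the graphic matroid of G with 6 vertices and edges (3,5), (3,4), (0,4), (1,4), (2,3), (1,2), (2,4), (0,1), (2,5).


A circuit in a graphic matroid = edge set of a simple cycle.
G has 6 vertices and 9 edges.
Enumerating all minimal edge subsets forming cycles...
Total circuits found: 10.

10


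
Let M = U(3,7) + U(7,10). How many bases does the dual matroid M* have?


(M1+M2)* = M1* + M2*.
M1* = U(4,7), bases: C(7,4) = 35.
M2* = U(3,10), bases: C(10,3) = 120.
|B(M*)| = 35 * 120 = 4200.

4200


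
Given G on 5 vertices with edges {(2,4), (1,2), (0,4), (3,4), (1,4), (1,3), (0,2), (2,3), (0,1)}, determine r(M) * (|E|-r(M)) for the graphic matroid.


r(M) = |V| - c = 5 - 1 = 4.
nullity = |E| - r(M) = 9 - 4 = 5.
Product = 4 * 5 = 20.

20


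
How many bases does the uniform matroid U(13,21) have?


Bases of U(13,21) are all 13-element subsets of the 21-element ground set.
Number of bases = C(21,13).
C(21,13) = 203490.

203490


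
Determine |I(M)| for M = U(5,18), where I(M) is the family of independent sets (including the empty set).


Independent sets of U(5,18) are all subsets of size <= 5.
Count = (18 choose 0) + (18 choose 1) + (18 choose 2) + (18 choose 3) + (18 choose 4) + (18 choose 5)
     = 1 + 18 + 153 + 816 + 3060 + 8568
     = 12616.

12616


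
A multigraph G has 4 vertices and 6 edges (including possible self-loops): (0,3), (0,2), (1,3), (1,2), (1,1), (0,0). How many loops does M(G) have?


In a graphic matroid, a loop is a self-loop edge (u,u) with rank 0.
Examining all 6 edges for self-loops...
Self-loops found: (1,1), (0,0)
Number of loops = 2.

2


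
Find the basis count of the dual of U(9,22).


The dual of U(r,n) is U(n-r, n) = U(13,22).
Bases of U(13,22) are all (13)-element subsets.
|B(M*)| = C(22,13) = 22! / (13! * 9!) = 497420.

497420


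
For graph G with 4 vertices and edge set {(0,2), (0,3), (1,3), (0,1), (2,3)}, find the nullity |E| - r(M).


Cycle rank (nullity) = |E| - r(M) = |E| - (|V| - c).
|E| = 5, |V| = 4, c = 1.
Nullity = 5 - (4 - 1) = 5 - 3 = 2.

2


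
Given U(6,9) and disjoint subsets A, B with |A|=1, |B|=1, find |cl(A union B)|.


|A union B| = 1 + 1 = 2 (disjoint).
In U(6,9), cl(S) = S if |S| < 6, else cl(S) = E.
Since 2 < 6, cl(A union B) = A union B.
|cl(A union B)| = 2.

2


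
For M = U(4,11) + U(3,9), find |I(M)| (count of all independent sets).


For a direct sum, |I(M1+M2)| = |I(M1)| * |I(M2)|.
|I(U(4,11))| = sum C(11,k) for k=0..4 = 562.
|I(U(3,9))| = sum C(9,k) for k=0..3 = 130.
Total = 562 * 130 = 73060.

73060


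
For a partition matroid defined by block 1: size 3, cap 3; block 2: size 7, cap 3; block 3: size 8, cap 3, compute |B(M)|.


A basis picks exactly ci elements from block i.
Number of bases = product of C(|Si|, ci).
= C(3,3) * C(7,3) * C(8,3)
= 1 * 35 * 56
= 1960.

1960


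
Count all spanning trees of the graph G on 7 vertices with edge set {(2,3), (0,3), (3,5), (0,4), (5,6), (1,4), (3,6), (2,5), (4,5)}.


By Kirchhoff's matrix tree theorem, the number of spanning trees equals
the determinant of any cofactor of the Laplacian matrix L.
G has 7 vertices and 9 edges.
Computing the (6 x 6) cofactor determinant gives 28.

28


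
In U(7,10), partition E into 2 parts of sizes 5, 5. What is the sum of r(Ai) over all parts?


r(Ai) = min(|Ai|, 7) for each part.
Sum = min(5,7) + min(5,7)
    = 5 + 5
    = 10.

10


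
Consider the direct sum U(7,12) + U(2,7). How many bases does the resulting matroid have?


Bases of a direct sum M1 + M2: |B| = |B(M1)| * |B(M2)|.
|B(U(7,12))| = C(12,7) = 792.
|B(U(2,7))| = C(7,2) = 21.
Total bases = 792 * 21 = 16632.

16632


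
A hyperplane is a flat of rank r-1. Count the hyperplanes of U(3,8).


Hyperplanes of U(3,8) are flats of rank 2.
In a uniform matroid, these are exactly the (2)-element subsets.
Count = C(8,2) = (8 * 7) / (1 * 2) = 28.

28


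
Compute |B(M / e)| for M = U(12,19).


Contracting e from U(12,19) gives U(11,18).
Bases of U(11,18) = (18 choose 11) = 31824.

31824


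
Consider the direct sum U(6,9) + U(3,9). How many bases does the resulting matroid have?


Bases of a direct sum M1 + M2: |B| = |B(M1)| * |B(M2)|.
|B(U(6,9))| = C(9,6) = 84.
|B(U(3,9))| = C(9,3) = 84.
Total bases = 84 * 84 = 7056.

7056


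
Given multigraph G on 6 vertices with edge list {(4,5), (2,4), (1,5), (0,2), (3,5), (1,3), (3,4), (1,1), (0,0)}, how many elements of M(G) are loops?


In a graphic matroid, a loop is a self-loop edge (u,u) with rank 0.
Examining all 9 edges for self-loops...
Self-loops found: (1,1), (0,0)
Number of loops = 2.

2


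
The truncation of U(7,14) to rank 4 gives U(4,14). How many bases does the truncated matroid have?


Truncating U(7,14) to rank 4 gives U(4,14).
Bases of U(4,14) are all 4-element subsets of 14 elements.
Number of bases = (14 choose 4) = 1001.

1001


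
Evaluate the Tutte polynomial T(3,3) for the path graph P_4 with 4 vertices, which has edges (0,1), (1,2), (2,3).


A path on 4 vertices is a tree with 3 edges.
T(x,y) = x^(3) for any tree.
T(3,3) = 3^3 = 27.

27


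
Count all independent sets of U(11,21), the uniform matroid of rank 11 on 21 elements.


Independent sets of U(11,21) are all subsets of size <= 11.
Count = (21 choose 0) + (21 choose 1) + (21 choose 2) + (21 choose 3) + (21 choose 4) + (21 choose 5) + (21 choose 6) + (21 choose 7) + (21 choose 8) + (21 choose 9) + (21 choose 10) + (21 choose 11)
     = 1 + 21 + 210 + 1330 + 5985 + 20349 + 54264 + 116280 + 203490 + 293930 + 352716 + 352716
     = 1401292.

1401292


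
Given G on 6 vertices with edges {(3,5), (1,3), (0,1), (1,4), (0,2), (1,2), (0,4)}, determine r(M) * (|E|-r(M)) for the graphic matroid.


r(M) = |V| - c = 6 - 1 = 5.
nullity = |E| - r(M) = 7 - 5 = 2.
Product = 5 * 2 = 10.

10


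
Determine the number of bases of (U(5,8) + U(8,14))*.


(M1+M2)* = M1* + M2*.
M1* = U(3,8), bases: C(8,3) = 56.
M2* = U(6,14), bases: C(14,6) = 3003.
|B(M*)| = 56 * 3003 = 168168.

168168


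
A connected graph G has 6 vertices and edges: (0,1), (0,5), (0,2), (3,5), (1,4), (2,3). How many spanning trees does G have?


By Kirchhoff's matrix tree theorem, the number of spanning trees equals
the determinant of any cofactor of the Laplacian matrix L.
G has 6 vertices and 6 edges.
Computing the (5 x 5) cofactor determinant gives 4.

4


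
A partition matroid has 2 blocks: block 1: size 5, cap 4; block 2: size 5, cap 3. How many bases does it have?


A basis picks exactly ci elements from block i.
Number of bases = product of C(|Si|, ci).
= C(5,4) * C(5,3)
= 5 * 10
= 50.

50


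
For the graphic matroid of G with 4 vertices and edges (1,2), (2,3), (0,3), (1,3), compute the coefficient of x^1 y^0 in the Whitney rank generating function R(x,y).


R(x,y) = sum over A in 2^E of x^(r(E)-r(A)) * y^(|A|-r(A)).
G has 4 vertices, 4 edges. r(E) = 3.
Enumerate all 2^4 = 16 subsets.
Count subsets with r(E)-r(A)=1 and |A|-r(A)=0: 6.

6


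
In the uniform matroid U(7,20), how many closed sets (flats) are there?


Flats of U(7,20): every subset of size < 7 is a flat, plus E itself.
Count = (20 choose 0) + (20 choose 1) + (20 choose 2) + (20 choose 3) + (20 choose 4) + (20 choose 5) + (20 choose 6) + 1
     = 1 + 20 + 190 + 1140 + 4845 + 15504 + 38760 + 1
     = 60461.

60461


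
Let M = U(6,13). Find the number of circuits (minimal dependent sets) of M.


In U(6,13), circuits are the (7)-element subsets.
Any set of 7 elements is dependent, and removing any one element gives
an independent set of size 6, so it is a minimal dependent set.
Number of circuits = (13 choose 7) = 1716.

1716


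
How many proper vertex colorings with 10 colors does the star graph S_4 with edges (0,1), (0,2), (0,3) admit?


P(tree, k) = k * (k-1)^(3) for any tree on 4 vertices.
P(10) = 10 * 9^3 = 10 * 729 = 7290.

7290


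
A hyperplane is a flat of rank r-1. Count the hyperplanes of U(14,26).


Hyperplanes of U(14,26) are flats of rank 13.
In a uniform matroid, these are exactly the (13)-element subsets.
Count = C(26,13) = 26! / (13! * 13!) = 10400600.

10400600


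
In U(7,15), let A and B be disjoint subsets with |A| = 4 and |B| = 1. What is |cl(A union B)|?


|A union B| = 4 + 1 = 5 (disjoint).
In U(7,15), cl(S) = S if |S| < 7, else cl(S) = E.
Since 5 < 7, cl(A union B) = A union B.
|cl(A union B)| = 5.

5


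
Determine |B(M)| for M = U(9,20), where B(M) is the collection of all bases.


Bases of U(9,20) are all 9-element subsets of the 20-element ground set.
Number of bases = C(20,9).
(20 choose 9) = 167960.

167960


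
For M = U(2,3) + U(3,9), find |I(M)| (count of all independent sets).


For a direct sum, |I(M1+M2)| = |I(M1)| * |I(M2)|.
|I(U(2,3))| = sum C(3,k) for k=0..2 = 7.
|I(U(3,9))| = sum C(9,k) for k=0..3 = 130.
Total = 7 * 130 = 910.

910


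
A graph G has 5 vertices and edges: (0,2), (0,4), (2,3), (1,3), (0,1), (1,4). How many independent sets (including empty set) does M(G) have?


An independent set in a graphic matroid is an acyclic edge subset.
G has 5 vertices and 6 edges.
Enumerate all 2^6 = 64 subsets, checking for acyclicity.
Total independent sets = 52.

52


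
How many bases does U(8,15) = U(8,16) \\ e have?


Deleting e from U(8,16) gives U(8,15) since n > r.
Bases of U(8,15) = C(15,8) = 6435.

6435


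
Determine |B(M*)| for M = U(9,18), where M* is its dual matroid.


The dual of U(r,n) is U(n-r, n) = U(9,18).
Bases of U(9,18) are all (9)-element subsets.
|B(M*)| = C(18,9) = 18! / (9! * 9!) = 48620.

48620


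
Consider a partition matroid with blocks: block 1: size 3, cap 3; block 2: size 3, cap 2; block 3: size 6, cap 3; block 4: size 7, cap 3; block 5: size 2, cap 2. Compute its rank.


Rank of a partition matroid = sum of min(|Si|, ci) for each block.
= min(3,3) + min(3,2) + min(6,3) + min(7,3) + min(2,2)
= 3 + 2 + 3 + 3 + 2
= 13.

13


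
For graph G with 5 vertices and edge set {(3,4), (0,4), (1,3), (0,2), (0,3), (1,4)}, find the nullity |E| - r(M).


Cycle rank (nullity) = |E| - r(M) = |E| - (|V| - c).
|E| = 6, |V| = 5, c = 1.
Nullity = 6 - (5 - 1) = 6 - 4 = 2.

2


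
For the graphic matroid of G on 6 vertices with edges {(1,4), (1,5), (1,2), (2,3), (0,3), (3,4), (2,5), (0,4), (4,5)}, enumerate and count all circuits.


A circuit in a graphic matroid = edge set of a simple cycle.
G has 6 vertices and 9 edges.
Enumerating all minimal edge subsets forming cycles...
Total circuits found: 12.

12


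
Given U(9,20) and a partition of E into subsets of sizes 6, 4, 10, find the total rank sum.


r(Ai) = min(|Ai|, 9) for each part.
Sum = min(6,9) + min(4,9) + min(10,9)
    = 6 + 4 + 9
    = 19.

19


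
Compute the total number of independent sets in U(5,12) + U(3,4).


For a direct sum, |I(M1+M2)| = |I(M1)| * |I(M2)|.
|I(U(5,12))| = sum C(12,k) for k=0..5 = 1586.
|I(U(3,4))| = sum C(4,k) for k=0..3 = 15.
Total = 1586 * 15 = 23790.

23790


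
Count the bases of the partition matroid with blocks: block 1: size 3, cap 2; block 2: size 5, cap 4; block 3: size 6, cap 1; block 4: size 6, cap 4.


A basis picks exactly ci elements from block i.
Number of bases = product of C(|Si|, ci).
= C(3,2) * C(5,4) * C(6,1) * C(6,4)
= 3 * 5 * 6 * 15
= 1350.

1350


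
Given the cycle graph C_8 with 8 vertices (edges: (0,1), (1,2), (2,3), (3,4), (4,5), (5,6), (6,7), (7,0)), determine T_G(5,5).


T(C_8; x,y) = x + x^2 + ... + x^(7) + y.
T(5,5) = 5^1 + 5^2 + 5^3 + 5^4 + 5^5 + 5^6 + 5^7 + 5
= 5 + 25 + 125 + 625 + 3125 + 15625 + 78125 + 5
= 97660.

97660


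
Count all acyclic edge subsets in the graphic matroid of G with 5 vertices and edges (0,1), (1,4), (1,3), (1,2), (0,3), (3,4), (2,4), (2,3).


An independent set in a graphic matroid is an acyclic edge subset.
G has 5 vertices and 8 edges.
Enumerate all 2^8 = 256 subsets, checking for acyclicity.
Total independent sets = 128.

128


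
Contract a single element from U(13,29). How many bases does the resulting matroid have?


Contracting e from U(13,29) gives U(12,28).
Bases of U(12,28) = C(28,12) = 30421755.

30421755


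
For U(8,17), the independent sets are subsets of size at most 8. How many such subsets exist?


Independent sets of U(8,17) are all subsets of size <= 8.
Count = C(17,0) + C(17,1) + C(17,2) + C(17,3) + C(17,4) + C(17,5) + C(17,6) + C(17,7) + C(17,8)
     = 1 + 17 + 136 + 680 + 2380 + 6188 + 12376 + 19448 + 24310
     = 65536.

65536


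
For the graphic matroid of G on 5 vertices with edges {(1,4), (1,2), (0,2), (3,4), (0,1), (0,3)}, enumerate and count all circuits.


A circuit in a graphic matroid = edge set of a simple cycle.
G has 5 vertices and 6 edges.
Enumerating all minimal edge subsets forming cycles...
Total circuits found: 3.

3


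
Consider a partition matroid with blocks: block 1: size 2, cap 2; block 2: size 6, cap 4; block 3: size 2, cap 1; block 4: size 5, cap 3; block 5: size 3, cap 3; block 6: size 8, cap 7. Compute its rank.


Rank of a partition matroid = sum of min(|Si|, ci) for each block.
= min(2,2) + min(6,4) + min(2,1) + min(5,3) + min(3,3) + min(8,7)
= 2 + 4 + 1 + 3 + 3 + 7
= 20.

20


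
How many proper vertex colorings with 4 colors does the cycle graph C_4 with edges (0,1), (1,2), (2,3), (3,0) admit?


P(C_4, k) = (k-1)^4 + (-1)^4*(k-1).
P(4) = (3)^4 + 3
= 81 + 3 = 84.

84


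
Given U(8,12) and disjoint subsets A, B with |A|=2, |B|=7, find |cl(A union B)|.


|A union B| = 2 + 7 = 9 (disjoint).
In U(8,12), cl(S) = S if |S| < 8, else cl(S) = E.
Since 9 >= 8, cl(A union B) = E.
|cl(A union B)| = 12.

12


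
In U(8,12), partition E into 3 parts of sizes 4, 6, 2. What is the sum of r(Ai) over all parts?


r(Ai) = min(|Ai|, 8) for each part.
Sum = min(4,8) + min(6,8) + min(2,8)
    = 4 + 6 + 2
    = 12.

12


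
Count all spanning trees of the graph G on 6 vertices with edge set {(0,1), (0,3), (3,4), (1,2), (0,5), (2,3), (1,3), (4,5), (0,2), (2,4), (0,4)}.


By Kirchhoff's matrix tree theorem, the number of spanning trees equals
the determinant of any cofactor of the Laplacian matrix L.
G has 6 vertices and 11 edges.
Computing the (5 x 5) cofactor determinant gives 185.

185


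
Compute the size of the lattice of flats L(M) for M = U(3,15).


Flats of U(3,15): every subset of size < 3 is a flat, plus E itself.
Count = (15 choose 0) + (15 choose 1) + (15 choose 2) + 1
     = 1 + 15 + 105 + 1
     = 122.

122


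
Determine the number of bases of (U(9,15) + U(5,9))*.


(M1+M2)* = M1* + M2*.
M1* = U(6,15), bases: C(15,6) = 5005.
M2* = U(4,9), bases: C(9,4) = 126.
|B(M*)| = 5005 * 126 = 630630.

630630


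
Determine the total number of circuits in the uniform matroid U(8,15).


In U(8,15), circuits are the (9)-element subsets.
Any set of 9 elements is dependent, and removing any one element gives
an independent set of size 8, so it is a minimal dependent set.
Number of circuits = C(15,9) = 15! / (9! * 6!) = 5005.

5005


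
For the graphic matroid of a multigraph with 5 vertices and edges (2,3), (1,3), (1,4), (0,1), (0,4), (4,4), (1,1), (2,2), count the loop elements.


In a graphic matroid, a loop is a self-loop edge (u,u) with rank 0.
Examining all 8 edges for self-loops...
Self-loops found: (4,4), (1,1), (2,2)
Number of loops = 3.

3


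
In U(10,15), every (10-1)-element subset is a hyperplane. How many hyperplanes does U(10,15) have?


Hyperplanes of U(10,15) are flats of rank 9.
In a uniform matroid, these are exactly the (9)-element subsets.
Count = (15 choose 9) = 5005.

5005


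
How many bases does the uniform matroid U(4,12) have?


Bases of U(4,12) are all 4-element subsets of the 12-element ground set.
Number of bases = C(12,4).
C(12,4) = (12 * 11 * 10 * 9) / (1 * 2 * 3 * 4) = 495.

495


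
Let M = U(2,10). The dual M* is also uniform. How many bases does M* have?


The dual of U(r,n) is U(n-r, n) = U(8,10).
Bases of U(8,10) are all (8)-element subsets.
|B(M*)| = (10 choose 8) = 45.

45


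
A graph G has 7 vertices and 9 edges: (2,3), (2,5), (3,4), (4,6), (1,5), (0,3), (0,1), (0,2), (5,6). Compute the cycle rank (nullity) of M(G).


Cycle rank (nullity) = |E| - r(M) = |E| - (|V| - c).
|E| = 9, |V| = 7, c = 1.
Nullity = 9 - (7 - 1) = 9 - 6 = 3.

3


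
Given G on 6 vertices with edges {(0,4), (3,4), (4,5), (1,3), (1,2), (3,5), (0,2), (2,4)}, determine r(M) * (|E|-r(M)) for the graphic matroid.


r(M) = |V| - c = 6 - 1 = 5.
nullity = |E| - r(M) = 8 - 5 = 3.
Product = 5 * 3 = 15.

15


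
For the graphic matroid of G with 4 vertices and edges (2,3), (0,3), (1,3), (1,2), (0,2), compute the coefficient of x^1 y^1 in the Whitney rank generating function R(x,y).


R(x,y) = sum over A in 2^E of x^(r(E)-r(A)) * y^(|A|-r(A)).
G has 4 vertices, 5 edges. r(E) = 3.
Enumerate all 2^5 = 32 subsets.
Count subsets with r(E)-r(A)=1 and |A|-r(A)=1: 2.

2


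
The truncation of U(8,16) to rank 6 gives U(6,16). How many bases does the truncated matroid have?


Truncating U(8,16) to rank 6 gives U(6,16).
Bases of U(6,16) are all 6-element subsets of 16 elements.
Number of bases = C(16,6) = 16! / (6! * 10!) = 8008.

8008
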